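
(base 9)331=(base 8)417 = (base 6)1131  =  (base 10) 271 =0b100001111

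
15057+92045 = 107102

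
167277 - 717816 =  -  550539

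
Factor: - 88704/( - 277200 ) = 2^3*5^( - 2 ) = 8/25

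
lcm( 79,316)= 316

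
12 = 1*12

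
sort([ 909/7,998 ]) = [909/7,998]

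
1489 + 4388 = 5877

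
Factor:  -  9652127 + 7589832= - 2062295 = - 5^1*23^1 *79^1*227^1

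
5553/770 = 5553/770= 7.21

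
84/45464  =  21/11366 = 0.00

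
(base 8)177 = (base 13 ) 9a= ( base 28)4f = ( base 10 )127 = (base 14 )91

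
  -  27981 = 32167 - 60148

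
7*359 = 2513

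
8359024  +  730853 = 9089877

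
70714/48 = 35357/24 = 1473.21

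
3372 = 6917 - 3545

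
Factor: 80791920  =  2^4*3^2*5^1*11^1 * 101^2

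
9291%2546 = 1653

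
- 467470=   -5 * 93494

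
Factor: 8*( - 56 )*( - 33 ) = 2^6*3^1 * 7^1*11^1 = 14784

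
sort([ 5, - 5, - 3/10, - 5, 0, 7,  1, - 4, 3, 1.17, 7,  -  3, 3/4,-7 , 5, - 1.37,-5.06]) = [ - 7, - 5.06, - 5, - 5, - 4, - 3, - 1.37, - 3/10, 0,3/4, 1, 1.17, 3, 5, 5, 7,  7] 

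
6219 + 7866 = 14085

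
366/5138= 183/2569 = 0.07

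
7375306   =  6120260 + 1255046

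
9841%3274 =19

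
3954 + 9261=13215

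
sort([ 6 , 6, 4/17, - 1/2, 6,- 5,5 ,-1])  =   [-5, - 1, - 1/2, 4/17,5 , 6,6,6 ]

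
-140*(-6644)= 930160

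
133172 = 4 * 33293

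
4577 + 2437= 7014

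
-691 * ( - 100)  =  69100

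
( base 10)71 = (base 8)107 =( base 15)4B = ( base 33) 25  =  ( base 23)32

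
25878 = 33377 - 7499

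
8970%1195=605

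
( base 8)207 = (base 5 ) 1020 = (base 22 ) 63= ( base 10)135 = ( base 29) 4j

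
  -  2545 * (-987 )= 2511915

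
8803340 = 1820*4837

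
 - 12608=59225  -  71833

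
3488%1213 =1062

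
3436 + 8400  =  11836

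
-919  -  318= -1237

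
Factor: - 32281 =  - 19^1*1699^1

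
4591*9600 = 44073600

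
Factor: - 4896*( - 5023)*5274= 129701414592 = 2^6 * 3^4 * 17^1 * 293^1*5023^1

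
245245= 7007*35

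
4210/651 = 4210/651= 6.47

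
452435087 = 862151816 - 409716729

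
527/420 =1 + 107/420 =1.25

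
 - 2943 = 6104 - 9047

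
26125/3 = 8708 + 1/3= 8708.33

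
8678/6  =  1446 + 1/3 = 1446.33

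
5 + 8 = 13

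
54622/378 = 27311/189 = 144.50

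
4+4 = 8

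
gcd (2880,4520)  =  40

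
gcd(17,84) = 1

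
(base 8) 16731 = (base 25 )c5g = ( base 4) 1313121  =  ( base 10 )7641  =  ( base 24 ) d69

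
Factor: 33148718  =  2^1 * 349^1*47491^1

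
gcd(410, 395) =5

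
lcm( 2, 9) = 18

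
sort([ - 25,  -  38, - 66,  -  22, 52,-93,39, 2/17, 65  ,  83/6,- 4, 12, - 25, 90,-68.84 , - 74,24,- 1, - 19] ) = [ - 93, - 74, - 68.84, - 66, - 38, - 25, - 25, - 22 ,  -  19, - 4,- 1 , 2/17,  12, 83/6, 24 , 39,  52, 65, 90]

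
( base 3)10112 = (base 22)47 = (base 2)1011111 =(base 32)2V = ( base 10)95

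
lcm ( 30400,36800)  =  699200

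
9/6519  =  3/2173 = 0.00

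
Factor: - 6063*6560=- 2^5 * 3^1*5^1 * 41^1*43^1*47^1 =- 39773280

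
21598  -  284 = 21314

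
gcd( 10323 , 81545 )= 1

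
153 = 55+98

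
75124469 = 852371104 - 777246635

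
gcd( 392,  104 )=8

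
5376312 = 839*6408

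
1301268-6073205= - 4771937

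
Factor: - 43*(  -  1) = 43 = 43^1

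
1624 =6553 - 4929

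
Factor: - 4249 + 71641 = 2^6*3^4*13^1 = 67392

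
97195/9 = 10799 + 4/9= 10799.44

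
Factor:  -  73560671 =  - 241^1 *305231^1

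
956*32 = 30592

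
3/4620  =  1/1540  =  0.00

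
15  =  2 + 13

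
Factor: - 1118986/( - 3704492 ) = 2^(-1)*19^1*59^( - 1 )*1427^( - 1)*2677^1 = 50863/168386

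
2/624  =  1/312 = 0.00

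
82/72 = 41/36   =  1.14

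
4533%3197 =1336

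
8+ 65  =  73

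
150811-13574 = 137237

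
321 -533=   -  212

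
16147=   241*67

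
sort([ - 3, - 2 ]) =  [ - 3,-2 ]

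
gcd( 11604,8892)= 12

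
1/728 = 1/728 = 0.00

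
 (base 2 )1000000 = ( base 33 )1v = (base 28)28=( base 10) 64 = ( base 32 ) 20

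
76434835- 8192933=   68241902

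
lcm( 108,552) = 4968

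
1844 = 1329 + 515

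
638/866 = 319/433 = 0.74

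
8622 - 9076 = -454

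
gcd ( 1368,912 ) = 456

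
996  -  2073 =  - 1077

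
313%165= 148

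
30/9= 3  +  1/3=3.33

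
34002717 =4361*7797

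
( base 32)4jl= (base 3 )20111000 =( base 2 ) 1001001110101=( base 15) 1600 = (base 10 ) 4725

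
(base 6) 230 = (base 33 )2o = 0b1011010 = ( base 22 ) 42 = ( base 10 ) 90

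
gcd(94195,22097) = 1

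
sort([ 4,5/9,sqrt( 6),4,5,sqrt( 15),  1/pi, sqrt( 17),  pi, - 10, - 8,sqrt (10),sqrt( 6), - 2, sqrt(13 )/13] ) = [ - 10, - 8,-2, sqrt(13)/13, 1/pi,5/9, sqrt(6), sqrt(6), pi,  sqrt(10 ), sqrt (15 ),  4,4,sqrt( 17),  5 ] 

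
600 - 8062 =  - 7462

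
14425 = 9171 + 5254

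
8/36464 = 1/4558 = 0.00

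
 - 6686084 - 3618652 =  - 10304736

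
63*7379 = 464877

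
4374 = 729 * 6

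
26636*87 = 2317332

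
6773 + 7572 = 14345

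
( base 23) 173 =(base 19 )1H9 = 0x2b5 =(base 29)nq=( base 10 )693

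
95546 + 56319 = 151865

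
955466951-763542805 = 191924146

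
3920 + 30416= 34336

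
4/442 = 2/221 = 0.01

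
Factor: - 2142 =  - 2^1*3^2* 7^1 * 17^1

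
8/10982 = 4/5491 = 0.00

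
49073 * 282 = 13838586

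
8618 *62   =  534316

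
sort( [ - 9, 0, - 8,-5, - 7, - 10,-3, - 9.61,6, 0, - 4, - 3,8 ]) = [ - 10, - 9.61, - 9, - 8, - 7, - 5, - 4,- 3, - 3, 0,0, 6, 8 ] 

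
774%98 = 88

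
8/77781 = 8/77781  =  0.00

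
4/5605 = 4/5605 = 0.00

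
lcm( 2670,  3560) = 10680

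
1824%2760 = 1824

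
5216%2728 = 2488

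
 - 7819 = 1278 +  - 9097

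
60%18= 6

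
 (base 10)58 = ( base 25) 28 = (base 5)213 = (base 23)2c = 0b111010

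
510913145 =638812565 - 127899420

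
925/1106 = 925/1106 = 0.84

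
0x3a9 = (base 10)937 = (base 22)1kd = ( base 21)22d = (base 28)15d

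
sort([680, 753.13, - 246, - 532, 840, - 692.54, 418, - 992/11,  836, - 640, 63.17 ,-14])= [-692.54, - 640,-532,  -  246, - 992/11,- 14,63.17, 418, 680, 753.13,836, 840]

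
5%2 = 1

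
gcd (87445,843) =1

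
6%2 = 0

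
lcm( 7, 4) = 28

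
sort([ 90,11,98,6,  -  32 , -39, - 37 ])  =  [- 39,-37,  -  32,6, 11,  90,98 ] 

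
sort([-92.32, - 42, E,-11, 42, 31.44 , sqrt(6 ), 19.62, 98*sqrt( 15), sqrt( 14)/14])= [ - 92.32 , - 42, - 11, sqrt( 14)/14 , sqrt(6 ),E, 19.62,31.44,42,98*sqrt( 15 )] 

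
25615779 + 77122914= 102738693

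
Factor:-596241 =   -  3^4 * 17^1*433^1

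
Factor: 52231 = 19^1 * 2749^1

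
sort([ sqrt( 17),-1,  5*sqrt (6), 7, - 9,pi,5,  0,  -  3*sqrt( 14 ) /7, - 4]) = [ - 9, - 4,-3*sqrt( 14) /7,- 1, 0,pi,  sqrt( 17 ),5, 7,  5*sqrt( 6)]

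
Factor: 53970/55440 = 257/264 = 2^( - 3)*3^( - 1 )*11^( - 1)*257^1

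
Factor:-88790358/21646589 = -2^1*  3^1 * 14798393^1 *21646589^(-1 )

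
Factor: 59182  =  2^1 * 127^1*233^1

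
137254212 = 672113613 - 534859401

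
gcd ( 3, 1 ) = 1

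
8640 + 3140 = 11780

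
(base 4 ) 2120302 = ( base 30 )APS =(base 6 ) 113134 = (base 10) 9778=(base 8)23062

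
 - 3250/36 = -1625/18  =  - 90.28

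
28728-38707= - 9979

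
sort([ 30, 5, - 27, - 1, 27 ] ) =[  -  27, - 1,5,27, 30]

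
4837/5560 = 4837/5560 = 0.87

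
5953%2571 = 811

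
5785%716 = 57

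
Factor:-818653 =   -  11^1*19^1*3917^1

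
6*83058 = 498348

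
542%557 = 542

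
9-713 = -704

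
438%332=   106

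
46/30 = 1+8/15 = 1.53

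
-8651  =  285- 8936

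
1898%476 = 470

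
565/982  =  565/982 = 0.58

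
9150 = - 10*( - 915 ) 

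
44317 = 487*91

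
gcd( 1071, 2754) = 153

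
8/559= 8/559 =0.01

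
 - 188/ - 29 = 188/29 = 6.48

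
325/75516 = 325/75516 = 0.00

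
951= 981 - 30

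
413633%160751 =92131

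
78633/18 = 4368 + 1/2 = 4368.50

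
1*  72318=72318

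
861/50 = 861/50 =17.22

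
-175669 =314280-489949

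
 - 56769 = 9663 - 66432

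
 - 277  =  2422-2699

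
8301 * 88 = 730488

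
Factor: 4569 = 3^1*1523^1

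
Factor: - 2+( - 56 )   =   - 2^1*29^1 = - 58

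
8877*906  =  8042562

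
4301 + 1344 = 5645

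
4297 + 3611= 7908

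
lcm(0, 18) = 0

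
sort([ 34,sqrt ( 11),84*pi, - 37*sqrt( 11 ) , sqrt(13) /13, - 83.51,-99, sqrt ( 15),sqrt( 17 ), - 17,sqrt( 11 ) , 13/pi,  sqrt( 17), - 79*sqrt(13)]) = [ - 79*sqrt(13), - 37*sqrt( 11), - 99,-83.51,-17,sqrt (13 )/13, sqrt ( 11 ),sqrt(11),sqrt( 15) , sqrt( 17),sqrt( 17),13/pi, 34,  84*pi]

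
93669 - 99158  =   - 5489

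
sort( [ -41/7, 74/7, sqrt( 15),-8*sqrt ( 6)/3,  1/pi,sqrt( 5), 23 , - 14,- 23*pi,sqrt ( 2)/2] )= [-23*pi, - 14, - 8 *sqrt( 6)/3 , - 41/7 , 1/pi, sqrt(2)/2, sqrt( 5),  sqrt( 15 ), 74/7, 23] 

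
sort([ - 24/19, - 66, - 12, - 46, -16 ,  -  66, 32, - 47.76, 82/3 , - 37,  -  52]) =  [  -  66, - 66, - 52 , - 47.76, - 46,  -  37, - 16, - 12 , - 24/19,82/3 , 32 ] 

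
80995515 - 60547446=20448069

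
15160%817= 454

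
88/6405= 88/6405 = 0.01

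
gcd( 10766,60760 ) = 14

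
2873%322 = 297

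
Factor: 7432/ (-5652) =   -  2^1*3^( - 2 )*157^( - 1 )*929^1 = - 1858/1413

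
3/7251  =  1/2417  =  0.00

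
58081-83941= -25860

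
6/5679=2/1893 = 0.00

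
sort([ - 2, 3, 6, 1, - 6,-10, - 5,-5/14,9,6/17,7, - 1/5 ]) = [ - 10,-6 , - 5, - 2, - 5/14,- 1/5,6/17,1, 3,6,7,9]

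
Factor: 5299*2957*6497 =101802422071 =7^1*73^1*89^1*757^1*2957^1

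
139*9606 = 1335234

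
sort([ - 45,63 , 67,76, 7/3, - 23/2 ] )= [ - 45, - 23/2,7/3, 63,67, 76 ] 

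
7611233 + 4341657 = 11952890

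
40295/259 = 155 + 150/259= 155.58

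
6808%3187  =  434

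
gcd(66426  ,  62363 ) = 1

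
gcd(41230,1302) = 434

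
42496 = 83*512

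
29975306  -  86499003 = - 56523697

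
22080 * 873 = 19275840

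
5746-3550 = 2196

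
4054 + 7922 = 11976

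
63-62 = 1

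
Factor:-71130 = - 2^1*3^1*5^1 *2371^1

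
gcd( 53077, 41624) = 1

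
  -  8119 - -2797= - 5322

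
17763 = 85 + 17678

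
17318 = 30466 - 13148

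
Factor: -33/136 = -2^( - 3 )*3^1 * 11^1*17^( - 1)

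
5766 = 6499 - 733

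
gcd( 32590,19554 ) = 6518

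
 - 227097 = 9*( - 25233)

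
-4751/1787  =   - 3 + 610/1787  =  - 2.66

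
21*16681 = 350301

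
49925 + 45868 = 95793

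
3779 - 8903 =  - 5124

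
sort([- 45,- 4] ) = [ - 45, - 4 ]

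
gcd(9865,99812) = 1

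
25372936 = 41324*614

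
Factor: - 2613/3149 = -3^1* 13^1*47^(-1) = - 39/47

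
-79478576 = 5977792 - 85456368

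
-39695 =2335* ( - 17)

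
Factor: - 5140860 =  - 2^2* 3^1*5^1 * 47^1*1823^1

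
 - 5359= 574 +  - 5933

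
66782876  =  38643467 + 28139409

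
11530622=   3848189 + 7682433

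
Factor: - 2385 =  - 3^2 *5^1*53^1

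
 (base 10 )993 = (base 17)377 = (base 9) 1323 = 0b1111100001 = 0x3E1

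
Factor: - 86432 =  - 2^5 * 37^1*73^1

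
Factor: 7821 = 3^2* 11^1*79^1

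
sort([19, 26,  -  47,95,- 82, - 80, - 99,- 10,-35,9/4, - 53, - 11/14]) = [ - 99,-82, - 80, - 53,- 47,- 35, - 10, - 11/14, 9/4, 19,26,95]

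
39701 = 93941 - 54240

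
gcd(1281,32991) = 21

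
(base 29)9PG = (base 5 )231220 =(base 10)8310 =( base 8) 20166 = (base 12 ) 4986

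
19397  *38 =737086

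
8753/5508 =1+3245/5508=1.59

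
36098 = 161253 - 125155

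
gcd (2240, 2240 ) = 2240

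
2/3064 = 1/1532 = 0.00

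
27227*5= 136135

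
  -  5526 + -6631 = - 12157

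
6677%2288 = 2101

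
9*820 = 7380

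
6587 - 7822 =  -1235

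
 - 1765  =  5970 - 7735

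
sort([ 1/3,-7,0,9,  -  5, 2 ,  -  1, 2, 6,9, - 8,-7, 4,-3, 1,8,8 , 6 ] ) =[  -  8,  -  7,-7, - 5,  -  3, - 1,0 , 1/3,1,2,2, 4, 6, 6 , 8,8,9, 9]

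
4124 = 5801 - 1677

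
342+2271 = 2613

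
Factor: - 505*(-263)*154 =2^1*5^1*7^1*11^1*101^1 *263^1 = 20453510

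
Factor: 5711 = 5711^1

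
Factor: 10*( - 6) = - 60=- 2^2*3^1*5^1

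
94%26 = 16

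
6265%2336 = 1593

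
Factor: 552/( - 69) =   -  2^3  =  - 8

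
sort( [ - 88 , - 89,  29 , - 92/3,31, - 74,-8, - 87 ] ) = [ - 89, - 88, - 87,-74,- 92/3,- 8, 29,31 ] 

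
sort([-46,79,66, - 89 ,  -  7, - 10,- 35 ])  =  [ - 89 ,-46,  -  35 , - 10,-7,66,79]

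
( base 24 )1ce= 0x36E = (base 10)878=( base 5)12003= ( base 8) 1556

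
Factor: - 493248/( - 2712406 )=246624/1356203= 2^5*3^1*7^1*367^1*383^( -1 )*3541^( - 1)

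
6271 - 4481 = 1790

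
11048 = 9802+1246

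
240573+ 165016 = 405589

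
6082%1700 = 982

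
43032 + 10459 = 53491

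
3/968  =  3/968=0.00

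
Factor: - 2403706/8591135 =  - 2^1  *5^ ( - 1) *7^( - 1 )  *19^ (  -  1) * 12919^(  -  1 )*1201853^1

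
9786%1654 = 1516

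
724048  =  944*767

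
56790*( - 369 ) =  - 20955510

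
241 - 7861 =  - 7620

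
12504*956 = 11953824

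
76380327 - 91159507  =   - 14779180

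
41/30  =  1 + 11/30 = 1.37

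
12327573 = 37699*327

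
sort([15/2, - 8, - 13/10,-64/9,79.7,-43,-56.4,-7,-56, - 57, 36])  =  [ - 57, - 56.4 , - 56 , - 43,  -  8, - 64/9 , - 7, - 13/10, 15/2, 36,79.7 ] 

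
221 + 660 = 881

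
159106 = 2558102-2398996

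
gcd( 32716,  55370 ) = 2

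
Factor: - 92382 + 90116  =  - 2^1 * 11^1 * 103^1 = - 2266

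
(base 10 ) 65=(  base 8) 101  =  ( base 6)145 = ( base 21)32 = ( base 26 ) 2D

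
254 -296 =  - 42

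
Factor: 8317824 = 2^7*3^1 * 21661^1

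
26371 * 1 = 26371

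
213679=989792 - 776113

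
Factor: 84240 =2^4 * 3^4*5^1*13^1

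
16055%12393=3662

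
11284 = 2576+8708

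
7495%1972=1579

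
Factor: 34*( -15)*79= - 2^1*3^1*5^1*17^1 *79^1= - 40290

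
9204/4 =2301= 2301.00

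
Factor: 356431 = 23^1*15497^1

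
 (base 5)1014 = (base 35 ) 3t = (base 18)78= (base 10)134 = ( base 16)86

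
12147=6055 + 6092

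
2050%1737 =313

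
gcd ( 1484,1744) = 4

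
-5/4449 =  - 5/4449 =-0.00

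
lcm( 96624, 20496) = 676368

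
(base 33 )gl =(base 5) 4144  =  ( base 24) ml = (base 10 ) 549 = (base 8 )1045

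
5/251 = 5/251   =  0.02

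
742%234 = 40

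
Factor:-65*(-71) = 4615 = 5^1 * 13^1 * 71^1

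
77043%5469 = 477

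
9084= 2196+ 6888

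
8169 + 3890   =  12059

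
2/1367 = 2/1367 = 0.00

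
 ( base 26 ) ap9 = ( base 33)6qr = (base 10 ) 7419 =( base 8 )16373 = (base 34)6e7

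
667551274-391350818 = 276200456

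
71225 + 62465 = 133690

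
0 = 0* 781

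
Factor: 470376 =2^3*3^2*47^1*139^1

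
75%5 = 0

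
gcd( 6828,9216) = 12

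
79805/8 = 9975  +  5/8 = 9975.62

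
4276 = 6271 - 1995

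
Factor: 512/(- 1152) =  - 2^2 *3^ ( - 2 ) = - 4/9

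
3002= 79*38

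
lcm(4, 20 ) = 20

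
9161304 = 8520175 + 641129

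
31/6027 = 31/6027 = 0.01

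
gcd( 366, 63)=3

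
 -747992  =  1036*( - 722)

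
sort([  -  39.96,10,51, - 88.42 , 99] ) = [ - 88.42, - 39.96, 10, 51, 99 ]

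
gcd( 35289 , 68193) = 9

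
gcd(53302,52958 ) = 2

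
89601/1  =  89601 = 89601.00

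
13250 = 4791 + 8459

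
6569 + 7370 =13939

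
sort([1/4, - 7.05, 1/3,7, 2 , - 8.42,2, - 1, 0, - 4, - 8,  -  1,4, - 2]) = [-8.42, - 8, - 7.05, - 4 , - 2, - 1, - 1, 0,  1/4, 1/3, 2 , 2, 4, 7] 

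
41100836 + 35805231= 76906067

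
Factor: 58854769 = 23^1*733^1 *3491^1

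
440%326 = 114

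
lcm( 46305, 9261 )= 46305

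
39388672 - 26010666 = 13378006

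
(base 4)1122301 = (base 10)5809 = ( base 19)g1e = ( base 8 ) 13261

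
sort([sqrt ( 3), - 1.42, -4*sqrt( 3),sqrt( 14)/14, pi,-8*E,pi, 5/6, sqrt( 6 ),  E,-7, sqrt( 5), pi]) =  [ - 8*E, - 7 , - 4*sqrt( 3 ), - 1.42,sqrt( 14)/14, 5/6 , sqrt( 3),  sqrt( 5),sqrt( 6),E,pi,pi, pi] 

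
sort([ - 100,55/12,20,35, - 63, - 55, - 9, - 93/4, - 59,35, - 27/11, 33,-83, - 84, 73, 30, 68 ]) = [-100, - 84, - 83,  -  63,- 59,- 55, - 93/4, - 9, - 27/11, 55/12, 20,  30,  33,35,  35, 68, 73]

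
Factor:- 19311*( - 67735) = 3^1*5^1 * 19^1*23^1 * 31^1 * 41^1*157^1 = 1308030585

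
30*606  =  18180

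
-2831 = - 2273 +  - 558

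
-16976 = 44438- 61414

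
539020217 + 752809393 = 1291829610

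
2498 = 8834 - 6336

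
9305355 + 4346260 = 13651615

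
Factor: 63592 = 2^3*7949^1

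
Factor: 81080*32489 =2^3*5^1 * 53^1 * 613^1*2027^1 = 2634208120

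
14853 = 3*4951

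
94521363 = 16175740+78345623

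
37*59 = 2183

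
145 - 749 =-604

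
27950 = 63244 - 35294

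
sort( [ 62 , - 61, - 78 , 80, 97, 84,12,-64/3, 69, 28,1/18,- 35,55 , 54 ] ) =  [ - 78, - 61,-35,-64/3,  1/18,12, 28,54,55,  62,69 , 80 , 84, 97 ] 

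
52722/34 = 1550 + 11/17 = 1550.65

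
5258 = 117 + 5141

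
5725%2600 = 525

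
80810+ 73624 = 154434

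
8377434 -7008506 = 1368928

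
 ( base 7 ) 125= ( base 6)152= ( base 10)68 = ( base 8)104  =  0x44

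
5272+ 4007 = 9279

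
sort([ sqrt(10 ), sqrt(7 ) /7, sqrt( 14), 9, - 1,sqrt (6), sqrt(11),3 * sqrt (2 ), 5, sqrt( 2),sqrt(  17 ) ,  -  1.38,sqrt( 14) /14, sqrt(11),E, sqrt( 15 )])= [  -  1.38, - 1, sqrt (14) /14 , sqrt( 7 )/7, sqrt(2 ), sqrt( 6), E,sqrt(10 ) , sqrt(11 ), sqrt( 11),  sqrt( 14),sqrt(15), sqrt(17 ),3*sqrt(2), 5, 9 ] 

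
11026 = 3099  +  7927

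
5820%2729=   362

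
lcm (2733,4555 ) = 13665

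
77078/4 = 19269 +1/2 = 19269.50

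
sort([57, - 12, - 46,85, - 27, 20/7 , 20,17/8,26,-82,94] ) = [ - 82, - 46, - 27, - 12,17/8, 20/7, 20, 26 , 57, 85,94 ] 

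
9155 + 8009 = 17164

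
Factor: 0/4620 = 0 = 0^1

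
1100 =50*22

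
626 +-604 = 22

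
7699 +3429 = 11128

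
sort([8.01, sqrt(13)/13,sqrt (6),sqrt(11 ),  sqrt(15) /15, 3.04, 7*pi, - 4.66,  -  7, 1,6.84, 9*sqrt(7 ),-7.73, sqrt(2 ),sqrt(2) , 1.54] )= [-7.73, - 7,-4.66, sqrt( 15)/15,sqrt( 13)/13 , 1, sqrt(2) , sqrt( 2) , 1.54, sqrt( 6 ),3.04, sqrt(11), 6.84,8.01, 7*pi, 9*sqrt(7 ) ] 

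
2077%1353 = 724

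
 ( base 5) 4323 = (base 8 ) 1114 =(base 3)210210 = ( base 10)588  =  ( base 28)L0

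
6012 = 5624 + 388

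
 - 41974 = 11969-53943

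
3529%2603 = 926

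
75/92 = 75/92 = 0.82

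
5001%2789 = 2212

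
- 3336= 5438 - 8774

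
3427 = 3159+268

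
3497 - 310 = 3187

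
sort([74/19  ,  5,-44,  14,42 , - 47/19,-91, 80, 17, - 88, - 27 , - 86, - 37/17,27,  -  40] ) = [-91, - 88, - 86 , - 44, - 40,  -  27, -47/19, -37/17,74/19, 5, 14,  17,27,42  ,  80] 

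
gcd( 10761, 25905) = 3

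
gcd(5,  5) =5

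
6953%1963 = 1064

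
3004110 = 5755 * 522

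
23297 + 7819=31116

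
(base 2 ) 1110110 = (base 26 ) 4E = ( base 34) 3G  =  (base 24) 4m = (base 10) 118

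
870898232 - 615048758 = 255849474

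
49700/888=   12425/222 = 55.97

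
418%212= 206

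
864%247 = 123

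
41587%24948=16639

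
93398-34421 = 58977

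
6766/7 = 966 + 4/7=966.57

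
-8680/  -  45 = 192+8/9 =192.89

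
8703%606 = 219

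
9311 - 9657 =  - 346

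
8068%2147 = 1627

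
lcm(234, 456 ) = 17784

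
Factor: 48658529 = 863^1*56383^1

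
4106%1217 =455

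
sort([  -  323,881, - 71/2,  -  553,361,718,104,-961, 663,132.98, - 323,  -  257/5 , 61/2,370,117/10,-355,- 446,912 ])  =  [ - 961,-553 , - 446,-355, -323, - 323,-257/5,  -  71/2 , 117/10,61/2,104,132.98,361,370,663,718,  881,912 ] 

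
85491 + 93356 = 178847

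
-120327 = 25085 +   -  145412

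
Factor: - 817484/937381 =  - 2^2 * 101^( - 1 ) * 9281^( - 1)*204371^1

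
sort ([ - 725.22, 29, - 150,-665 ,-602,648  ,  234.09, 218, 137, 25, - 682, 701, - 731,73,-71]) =[-731, - 725.22,  -  682,  -  665, - 602,  -  150, - 71, 25, 29, 73, 137,218, 234.09,648, 701]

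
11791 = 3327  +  8464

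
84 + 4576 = 4660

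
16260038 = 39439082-23179044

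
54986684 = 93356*589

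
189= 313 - 124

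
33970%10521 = 2407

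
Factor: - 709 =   -  709^1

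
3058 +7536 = 10594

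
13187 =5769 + 7418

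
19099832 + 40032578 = 59132410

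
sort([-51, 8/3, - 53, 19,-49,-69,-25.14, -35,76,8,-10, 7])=[ -69, - 53, - 51, -49, - 35, -25.14,-10,8/3, 7,8, 19, 76]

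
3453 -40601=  - 37148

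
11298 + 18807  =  30105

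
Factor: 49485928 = 2^3*83^1*74527^1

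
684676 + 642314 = 1326990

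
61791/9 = 6865+2/3 = 6865.67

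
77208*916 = 70722528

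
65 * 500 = 32500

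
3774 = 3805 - 31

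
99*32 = 3168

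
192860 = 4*48215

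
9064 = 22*412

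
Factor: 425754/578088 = 109/148 = 2^( - 2) * 37^( - 1 ) * 109^1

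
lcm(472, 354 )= 1416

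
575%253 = 69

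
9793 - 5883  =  3910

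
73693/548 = 73693/548=134.48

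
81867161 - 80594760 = 1272401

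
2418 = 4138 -1720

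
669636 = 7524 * 89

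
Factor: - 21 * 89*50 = -2^1*3^1*5^2*7^1*89^1   =  - 93450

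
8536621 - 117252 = 8419369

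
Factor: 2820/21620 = 3^1 * 23^( - 1) = 3/23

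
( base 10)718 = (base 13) 433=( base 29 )OM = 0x2ce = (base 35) ki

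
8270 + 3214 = 11484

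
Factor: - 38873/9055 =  - 5^( - 1)* 1811^(-1)*38873^1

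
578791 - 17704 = 561087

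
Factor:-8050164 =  - 2^2  *3^1*37^1*18131^1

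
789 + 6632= 7421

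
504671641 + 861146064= 1365817705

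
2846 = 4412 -1566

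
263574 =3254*81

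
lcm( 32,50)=800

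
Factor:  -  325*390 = -2^1*3^1*5^3*13^2 = - 126750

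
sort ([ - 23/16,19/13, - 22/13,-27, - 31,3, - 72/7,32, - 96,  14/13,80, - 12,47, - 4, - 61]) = [ - 96,-61 , - 31, - 27, - 12 ,-72/7, - 4, - 22/13, - 23/16,14/13,19/13,3, 32,47,80 ] 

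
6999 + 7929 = 14928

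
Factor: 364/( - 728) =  - 1/2= - 2^( - 1) 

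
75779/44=1722+1/4 = 1722.25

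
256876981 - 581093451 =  - 324216470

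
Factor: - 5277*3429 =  - 3^4*127^1*1759^1 = -18094833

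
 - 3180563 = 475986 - 3656549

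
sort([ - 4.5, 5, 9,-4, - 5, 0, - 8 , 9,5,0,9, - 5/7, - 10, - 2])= [ - 10, - 8, - 5,-4.5, - 4,- 2, - 5/7, 0, 0, 5,  5,  9, 9, 9 ]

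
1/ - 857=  - 1/857= - 0.00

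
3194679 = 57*56047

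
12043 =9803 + 2240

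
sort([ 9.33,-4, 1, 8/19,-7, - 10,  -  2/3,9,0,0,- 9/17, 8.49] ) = [ - 10,-7, - 4, - 2/3,-9/17,0,0 , 8/19, 1,8.49, 9,9.33] 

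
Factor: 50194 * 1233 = 61889202=2^1*3^2*137^1  *25097^1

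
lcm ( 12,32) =96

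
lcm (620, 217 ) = 4340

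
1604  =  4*401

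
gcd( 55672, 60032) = 8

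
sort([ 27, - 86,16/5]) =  [ -86,  16/5,27 ]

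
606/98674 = 303/49337= 0.01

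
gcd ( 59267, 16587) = 97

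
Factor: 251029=373^1*673^1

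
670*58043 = 38888810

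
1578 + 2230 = 3808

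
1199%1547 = 1199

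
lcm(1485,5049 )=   25245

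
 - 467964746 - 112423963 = - 580388709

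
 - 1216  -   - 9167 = 7951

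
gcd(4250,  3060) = 170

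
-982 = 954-1936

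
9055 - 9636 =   -  581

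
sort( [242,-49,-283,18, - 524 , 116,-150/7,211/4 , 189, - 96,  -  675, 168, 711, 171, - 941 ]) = [ - 941,- 675, - 524, - 283, - 96,-49 ,- 150/7, 18,211/4,116, 168, 171, 189, 242, 711 ]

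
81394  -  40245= 41149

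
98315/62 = 98315/62 = 1585.73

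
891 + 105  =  996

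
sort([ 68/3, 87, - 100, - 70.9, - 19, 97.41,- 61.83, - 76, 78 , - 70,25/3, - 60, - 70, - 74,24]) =[ - 100,- 76,-74, - 70.9, - 70, - 70, - 61.83, - 60, - 19,25/3,68/3, 24, 78,87, 97.41] 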